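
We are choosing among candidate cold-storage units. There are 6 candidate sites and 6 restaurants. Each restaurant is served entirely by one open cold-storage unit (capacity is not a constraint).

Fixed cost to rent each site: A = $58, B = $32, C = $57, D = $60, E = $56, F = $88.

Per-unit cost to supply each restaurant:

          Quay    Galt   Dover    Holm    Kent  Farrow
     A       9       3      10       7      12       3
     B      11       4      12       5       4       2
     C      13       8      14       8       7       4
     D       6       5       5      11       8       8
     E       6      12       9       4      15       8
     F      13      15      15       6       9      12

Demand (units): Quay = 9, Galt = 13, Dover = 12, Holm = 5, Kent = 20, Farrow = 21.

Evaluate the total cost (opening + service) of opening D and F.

Total cost: 685

Each restaurant is assigned to its cheapest site among the open ones.
{D, F}: Quay→D 6·9=54, Galt→D 5·13=65, Dover→D 5·12=60, Holm→F 6·5=30, Kent→D 8·20=160, Farrow→D 8·21=168. Service 537; fixed 148; total 685.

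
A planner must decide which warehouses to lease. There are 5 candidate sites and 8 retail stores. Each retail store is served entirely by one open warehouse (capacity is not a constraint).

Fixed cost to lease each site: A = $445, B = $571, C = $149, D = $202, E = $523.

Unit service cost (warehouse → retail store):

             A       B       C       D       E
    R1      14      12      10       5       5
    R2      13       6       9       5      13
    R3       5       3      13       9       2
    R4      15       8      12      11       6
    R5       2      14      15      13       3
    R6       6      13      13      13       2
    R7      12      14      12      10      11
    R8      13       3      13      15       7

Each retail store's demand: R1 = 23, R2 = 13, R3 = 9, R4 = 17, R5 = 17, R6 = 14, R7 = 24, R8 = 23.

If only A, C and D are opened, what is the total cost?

Total cost: 1865

Each retail store is assigned to its cheapest site among the open ones.
{A, C, D}: R1→D 5·23=115, R2→D 5·13=65, R3→A 5·9=45, R4→D 11·17=187, R5→A 2·17=34, R6→A 6·14=84, R7→D 10·24=240, R8→A 13·23=299. Service 1069; fixed 796; total 1865.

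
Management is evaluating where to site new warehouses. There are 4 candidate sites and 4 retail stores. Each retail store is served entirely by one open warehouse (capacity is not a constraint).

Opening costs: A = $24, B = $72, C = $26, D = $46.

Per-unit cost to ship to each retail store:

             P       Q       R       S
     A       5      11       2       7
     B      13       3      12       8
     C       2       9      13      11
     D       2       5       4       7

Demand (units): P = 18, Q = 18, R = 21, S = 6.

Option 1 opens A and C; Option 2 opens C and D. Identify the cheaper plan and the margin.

Option 2 is cheaper by 8.

Option 1: {A, C}: P→C 2·18=36, Q→C 9·18=162, R→A 2·21=42, S→A 7·6=42. Service 282; fixed 50; total 332.
Option 2: {C, D}: P→C 2·18=36, Q→D 5·18=90, R→D 4·21=84, S→D 7·6=42. Service 252; fixed 72; total 324.
Difference: |332 − 324| = 8.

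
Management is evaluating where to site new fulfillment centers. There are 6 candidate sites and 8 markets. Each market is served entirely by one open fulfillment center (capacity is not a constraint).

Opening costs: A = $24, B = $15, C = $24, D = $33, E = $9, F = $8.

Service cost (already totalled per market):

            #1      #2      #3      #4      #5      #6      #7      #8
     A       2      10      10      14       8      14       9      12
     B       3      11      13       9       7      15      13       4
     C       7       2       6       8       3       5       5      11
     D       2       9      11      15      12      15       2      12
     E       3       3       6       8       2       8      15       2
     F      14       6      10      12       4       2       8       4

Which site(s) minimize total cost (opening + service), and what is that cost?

Open E and F; minimum total cost 51.

For any fixed open set, each market goes to its cheapest open site; total = fixed + service.
{E, F}: #1→E 3, #2→E 3, #3→E 6, #4→E 8, #5→E 2, #6→F 2, #7→F 8, #8→E 2. Service 34; fixed 17; total 51.
{E}: #1→E 3, #2→E 3, #3→E 6, #4→E 8, #5→E 2, #6→E 8, #7→E 15, #8→E 2. Service 47; fixed 9; total 56.
{B, E, F}: service 34 + fixed 32 = 66
{A, B, C, D, E, F}: service 26 + fixed 113 = 139
No other subset beats 51.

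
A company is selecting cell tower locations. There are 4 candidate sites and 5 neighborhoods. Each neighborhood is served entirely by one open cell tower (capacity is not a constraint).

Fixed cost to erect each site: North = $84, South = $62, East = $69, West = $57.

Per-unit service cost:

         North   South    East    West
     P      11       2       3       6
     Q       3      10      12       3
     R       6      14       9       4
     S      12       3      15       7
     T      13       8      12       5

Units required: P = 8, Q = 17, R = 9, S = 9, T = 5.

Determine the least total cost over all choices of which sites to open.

For any fixed open set, each neighborhood goes to its cheapest open site; total = fixed + service.
{South, West}: P→South 2·8=16, Q→West 3·17=51, R→West 4·9=36, S→South 3·9=27, T→West 5·5=25. Service 155; fixed 119; total 274.
{West}: service 223 + fixed 57 = 280
{East, West}: service 199 + fixed 126 = 325
{North, South, East, West}: P→South 2·8=16, Q→North 3·17=51, R→West 4·9=36, S→South 3·9=27, T→West 5·5=25. Service 155; fixed 272; total 427.
No other subset beats 274.

Minimum total cost: 274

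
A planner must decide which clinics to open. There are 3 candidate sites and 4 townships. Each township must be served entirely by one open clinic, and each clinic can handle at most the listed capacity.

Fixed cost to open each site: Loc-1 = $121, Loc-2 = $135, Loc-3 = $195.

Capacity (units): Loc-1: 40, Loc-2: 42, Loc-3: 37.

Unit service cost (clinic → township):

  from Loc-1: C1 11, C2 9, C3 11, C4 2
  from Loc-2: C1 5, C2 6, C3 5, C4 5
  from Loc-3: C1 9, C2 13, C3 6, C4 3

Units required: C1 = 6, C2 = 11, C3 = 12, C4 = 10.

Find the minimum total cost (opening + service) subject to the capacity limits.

Minimum total cost: 341

Open {Loc-2}: C1→Loc-2 5·6=30, C2→Loc-2 6·11=66, C3→Loc-2 5·12=60, C4→Loc-2 5·10=50.
Loads: Loc-2 carries 39/42. Service 206; fixed 135; total 341.
Next best feasible plan costs 432.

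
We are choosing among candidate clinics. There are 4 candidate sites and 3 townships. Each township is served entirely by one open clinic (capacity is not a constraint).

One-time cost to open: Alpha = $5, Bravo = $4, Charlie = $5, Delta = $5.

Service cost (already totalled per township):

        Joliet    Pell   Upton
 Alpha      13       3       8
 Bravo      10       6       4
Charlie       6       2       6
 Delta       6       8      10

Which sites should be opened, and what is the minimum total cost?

Open Charlie only; minimum total cost 19.

For any fixed open set, each township goes to its cheapest open site; total = fixed + service.
{Charlie}: Joliet→Charlie 6, Pell→Charlie 2, Upton→Charlie 6. Service 14; fixed 5; total 19.
{Bravo, Charlie}: service 12 + fixed 9 = 21
{Alpha, Charlie}: Joliet→Charlie 6, Pell→Charlie 2, Upton→Charlie 6. Service 14; fixed 10; total 24.
{Alpha, Bravo, Charlie, Delta}: service 12 + fixed 19 = 31
(All 15 nonempty subsets were checked; Charlie only is lowest.)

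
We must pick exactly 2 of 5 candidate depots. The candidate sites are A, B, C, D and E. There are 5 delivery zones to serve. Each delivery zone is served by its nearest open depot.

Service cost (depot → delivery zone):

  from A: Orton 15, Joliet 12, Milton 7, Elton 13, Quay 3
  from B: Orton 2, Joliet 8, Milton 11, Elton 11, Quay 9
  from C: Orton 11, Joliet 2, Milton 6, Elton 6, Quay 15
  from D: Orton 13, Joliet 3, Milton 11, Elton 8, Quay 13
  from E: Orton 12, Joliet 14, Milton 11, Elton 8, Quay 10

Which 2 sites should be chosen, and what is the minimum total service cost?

Choose B and C; total service cost 25.

With exactly 2 open, each delivery zone uses its cheapest among the chosen.
{B, C}: Orton→B 2, Joliet→C 2, Milton→C 6, Elton→C 6, Quay→B 9. Service cost 25.
{A, C}: service cost 28
{A, B}: service cost 31
Among all 10 size-2 choices, {B, C} is lowest.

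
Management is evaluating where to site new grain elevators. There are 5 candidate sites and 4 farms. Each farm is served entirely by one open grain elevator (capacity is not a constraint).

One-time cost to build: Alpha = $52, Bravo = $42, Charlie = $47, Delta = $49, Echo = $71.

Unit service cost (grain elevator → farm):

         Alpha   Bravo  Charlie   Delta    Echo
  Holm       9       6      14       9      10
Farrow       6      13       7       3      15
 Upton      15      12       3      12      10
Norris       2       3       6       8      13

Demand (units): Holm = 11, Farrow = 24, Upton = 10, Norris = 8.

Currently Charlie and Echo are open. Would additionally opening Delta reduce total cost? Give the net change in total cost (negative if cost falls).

Yes — net change −58 (cost falls by 58).

Current service cost with {Charlie, Echo}: 356.
Adding Delta: each farm re-picks its cheapest; new service cost 249, saving 107.
Extra fixed cost: 49. Net change = 49 − 107 = -58.
(Totals: 474 → 416.)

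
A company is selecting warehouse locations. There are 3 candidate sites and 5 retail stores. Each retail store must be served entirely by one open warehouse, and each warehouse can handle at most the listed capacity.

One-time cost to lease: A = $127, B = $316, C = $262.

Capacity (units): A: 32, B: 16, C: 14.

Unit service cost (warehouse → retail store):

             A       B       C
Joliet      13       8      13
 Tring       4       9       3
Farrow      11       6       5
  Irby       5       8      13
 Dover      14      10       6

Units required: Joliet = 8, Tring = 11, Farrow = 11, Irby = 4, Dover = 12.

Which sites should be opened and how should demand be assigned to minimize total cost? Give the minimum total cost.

Minimum total cost: 857

Open {A, B}: Joliet→A 13·8=104, Tring→A 4·11=44, Farrow→B 6·11=66, Irby→B 8·4=32, Dover→A 14·12=168.
Loads: A carries 31/32, B carries 15/16. Service 414; fixed 443; total 857.
Next best feasible plan costs 864.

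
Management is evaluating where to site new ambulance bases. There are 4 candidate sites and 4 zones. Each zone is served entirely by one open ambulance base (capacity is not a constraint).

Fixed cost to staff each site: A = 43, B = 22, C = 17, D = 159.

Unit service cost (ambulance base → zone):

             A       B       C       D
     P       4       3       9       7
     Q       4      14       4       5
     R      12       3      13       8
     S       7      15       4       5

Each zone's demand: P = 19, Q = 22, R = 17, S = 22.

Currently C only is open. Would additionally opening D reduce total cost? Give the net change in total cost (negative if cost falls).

Current service cost with {C}: 568.
Adding D: each zone re-picks its cheapest; new service cost 445, saving 123.
Extra fixed cost: 159. Net change = 159 − 123 = 36.
(Totals: 585 → 621.)

No — net change +36 (cost rises by 36).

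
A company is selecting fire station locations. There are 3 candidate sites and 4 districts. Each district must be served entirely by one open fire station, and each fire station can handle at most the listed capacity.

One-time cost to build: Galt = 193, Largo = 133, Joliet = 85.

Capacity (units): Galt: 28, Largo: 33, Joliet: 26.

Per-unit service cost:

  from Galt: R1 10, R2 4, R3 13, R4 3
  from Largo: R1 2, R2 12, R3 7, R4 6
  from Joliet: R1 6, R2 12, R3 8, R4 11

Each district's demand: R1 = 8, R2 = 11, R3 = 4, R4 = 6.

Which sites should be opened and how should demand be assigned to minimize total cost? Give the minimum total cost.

Minimum total cost: 345

Open {Largo}: R1→Largo 2·8=16, R2→Largo 12·11=132, R3→Largo 7·4=28, R4→Largo 6·6=36.
Loads: Largo carries 29/33. Service 212; fixed 133; total 345.
Next best feasible plan costs 420.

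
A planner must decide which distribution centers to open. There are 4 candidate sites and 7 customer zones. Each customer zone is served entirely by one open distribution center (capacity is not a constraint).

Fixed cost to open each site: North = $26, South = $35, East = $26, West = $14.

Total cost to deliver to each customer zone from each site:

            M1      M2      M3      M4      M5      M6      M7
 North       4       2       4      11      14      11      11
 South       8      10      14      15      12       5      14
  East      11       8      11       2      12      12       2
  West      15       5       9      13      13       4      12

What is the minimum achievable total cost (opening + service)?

For any fixed open set, each customer zone goes to its cheapest open site; total = fixed + service.
{North}: M1→North 4, M2→North 2, M3→North 4, M4→North 11, M5→North 14, M6→North 11, M7→North 11. Service 57; fixed 26; total 83.
{East}: service 58 + fixed 26 = 84
{East, West}: M1→East 11, M2→West 5, M3→West 9, M4→East 2, M5→East 12, M6→West 4, M7→East 2. Service 45; fixed 40; total 85.
{North, South, East, West}: M1→North 4, M2→North 2, M3→North 4, M4→East 2, M5→South 12, M6→West 4, M7→East 2. Service 30; fixed 101; total 131.
No other subset beats 83.

Minimum total cost: 83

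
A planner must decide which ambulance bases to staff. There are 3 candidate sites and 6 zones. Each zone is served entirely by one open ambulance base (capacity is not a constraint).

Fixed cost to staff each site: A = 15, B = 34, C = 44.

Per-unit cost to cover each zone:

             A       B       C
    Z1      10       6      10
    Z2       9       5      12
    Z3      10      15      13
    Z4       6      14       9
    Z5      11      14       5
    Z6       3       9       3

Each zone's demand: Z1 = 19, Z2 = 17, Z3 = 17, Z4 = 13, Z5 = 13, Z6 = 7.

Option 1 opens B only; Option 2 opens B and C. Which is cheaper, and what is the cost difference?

Option 1: {B}: Z1→B 6·19=114, Z2→B 5·17=85, Z3→B 15·17=255, Z4→B 14·13=182, Z5→B 14·13=182, Z6→B 9·7=63. Service 881; fixed 34; total 915.
Option 2: {B, C}: Z1→B 6·19=114, Z2→B 5·17=85, Z3→C 13·17=221, Z4→C 9·13=117, Z5→C 5·13=65, Z6→C 3·7=21. Service 623; fixed 78; total 701.
Difference: |915 − 701| = 214.

Option 2 is cheaper by 214.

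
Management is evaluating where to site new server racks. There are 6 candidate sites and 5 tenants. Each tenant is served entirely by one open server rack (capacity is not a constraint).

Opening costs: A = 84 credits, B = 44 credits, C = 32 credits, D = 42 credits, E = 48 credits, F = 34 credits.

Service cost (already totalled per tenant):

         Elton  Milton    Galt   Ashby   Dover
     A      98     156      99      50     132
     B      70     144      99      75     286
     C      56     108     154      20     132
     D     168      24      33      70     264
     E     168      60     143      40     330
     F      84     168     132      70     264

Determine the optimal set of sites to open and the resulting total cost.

Open C and D; minimum total cost 339.

For any fixed open set, each tenant goes to its cheapest open site; total = fixed + service.
{C, D}: Elton→C 56, Milton→D 24, Galt→D 33, Ashby→C 20, Dover→C 132. Service 265; fixed 74; total 339.
{C, D, F}: Elton→C 56, Milton→D 24, Galt→D 33, Ashby→C 20, Dover→C 132. Service 265; fixed 108; total 373.
{B, C, D}: Elton→C 56, Milton→D 24, Galt→D 33, Ashby→C 20, Dover→C 132. Service 265; fixed 118; total 383.
{A, B, C, D, E, F}: service 265 + fixed 284 = 549
No other subset beats 339.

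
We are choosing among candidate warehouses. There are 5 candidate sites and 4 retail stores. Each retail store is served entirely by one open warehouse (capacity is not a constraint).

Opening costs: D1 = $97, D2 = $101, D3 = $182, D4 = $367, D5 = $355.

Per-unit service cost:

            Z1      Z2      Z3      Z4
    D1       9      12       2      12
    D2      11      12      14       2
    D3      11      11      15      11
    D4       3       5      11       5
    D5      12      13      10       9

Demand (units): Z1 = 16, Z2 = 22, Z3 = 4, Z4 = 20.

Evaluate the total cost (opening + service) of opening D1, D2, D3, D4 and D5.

Each retail store is assigned to its cheapest site among the open ones.
{D1, D2, D3, D4, D5}: Z1→D4 3·16=48, Z2→D4 5·22=110, Z3→D1 2·4=8, Z4→D2 2·20=40. Service 206; fixed 1102; total 1308.

Total cost: 1308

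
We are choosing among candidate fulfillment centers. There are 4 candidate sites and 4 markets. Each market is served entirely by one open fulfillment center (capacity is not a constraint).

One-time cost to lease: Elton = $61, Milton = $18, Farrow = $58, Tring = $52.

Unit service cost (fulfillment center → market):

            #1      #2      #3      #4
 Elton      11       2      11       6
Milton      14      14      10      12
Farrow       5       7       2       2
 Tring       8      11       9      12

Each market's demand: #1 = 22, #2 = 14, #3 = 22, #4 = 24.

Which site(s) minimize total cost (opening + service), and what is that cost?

For any fixed open set, each market goes to its cheapest open site; total = fixed + service.
{Elton, Farrow}: #1→Farrow 5·22=110, #2→Elton 2·14=28, #3→Farrow 2·22=44, #4→Farrow 2·24=48. Service 230; fixed 119; total 349.
{Farrow}: service 300 + fixed 58 = 358
{Elton, Milton, Farrow}: service 230 + fixed 137 = 367
{Elton, Milton, Farrow, Tring}: #1→Farrow 5·22=110, #2→Elton 2·14=28, #3→Farrow 2·22=44, #4→Farrow 2·24=48. Service 230; fixed 189; total 419.
No other subset beats 349.

Open Elton and Farrow; minimum total cost 349.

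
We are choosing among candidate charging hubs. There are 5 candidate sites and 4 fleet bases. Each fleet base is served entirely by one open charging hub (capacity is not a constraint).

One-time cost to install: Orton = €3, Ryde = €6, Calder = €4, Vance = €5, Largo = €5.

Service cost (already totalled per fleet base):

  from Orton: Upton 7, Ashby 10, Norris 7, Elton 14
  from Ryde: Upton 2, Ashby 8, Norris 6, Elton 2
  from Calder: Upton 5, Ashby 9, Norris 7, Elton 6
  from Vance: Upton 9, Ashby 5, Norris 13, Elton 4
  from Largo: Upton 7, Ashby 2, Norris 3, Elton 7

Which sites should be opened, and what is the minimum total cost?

For any fixed open set, each fleet base goes to its cheapest open site; total = fixed + service.
{Ryde, Largo}: Upton→Ryde 2, Ashby→Largo 2, Norris→Largo 3, Elton→Ryde 2. Service 9; fixed 11; total 20.
{Orton, Ryde, Largo}: Upton→Ryde 2, Ashby→Largo 2, Norris→Largo 3, Elton→Ryde 2. Service 9; fixed 14; total 23.
{Ryde}: Upton→Ryde 2, Ashby→Ryde 8, Norris→Ryde 6, Elton→Ryde 2. Service 18; fixed 6; total 24.
{Orton, Ryde, Calder, Vance, Largo}: service 9 + fixed 23 = 32
No other subset beats 20.

Open Ryde and Largo; minimum total cost 20.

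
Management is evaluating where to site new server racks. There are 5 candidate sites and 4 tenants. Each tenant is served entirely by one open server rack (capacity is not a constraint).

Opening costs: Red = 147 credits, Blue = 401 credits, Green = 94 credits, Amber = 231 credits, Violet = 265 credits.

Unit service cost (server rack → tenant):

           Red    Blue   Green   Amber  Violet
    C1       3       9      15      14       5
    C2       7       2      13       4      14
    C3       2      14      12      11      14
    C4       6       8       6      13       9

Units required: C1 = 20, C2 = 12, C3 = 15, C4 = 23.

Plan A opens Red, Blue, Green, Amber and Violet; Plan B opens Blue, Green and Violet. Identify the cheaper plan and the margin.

Plan B is cheaper by 188.

Plan A: {Red, Blue, Green, Amber, Violet}: C1→Red 3·20=60, C2→Blue 2·12=24, C3→Red 2·15=30, C4→Red 6·23=138. Service 252; fixed 1138; total 1390.
Plan B: {Blue, Green, Violet}: C1→Violet 5·20=100, C2→Blue 2·12=24, C3→Green 12·15=180, C4→Green 6·23=138. Service 442; fixed 760; total 1202.
Difference: |1390 − 1202| = 188.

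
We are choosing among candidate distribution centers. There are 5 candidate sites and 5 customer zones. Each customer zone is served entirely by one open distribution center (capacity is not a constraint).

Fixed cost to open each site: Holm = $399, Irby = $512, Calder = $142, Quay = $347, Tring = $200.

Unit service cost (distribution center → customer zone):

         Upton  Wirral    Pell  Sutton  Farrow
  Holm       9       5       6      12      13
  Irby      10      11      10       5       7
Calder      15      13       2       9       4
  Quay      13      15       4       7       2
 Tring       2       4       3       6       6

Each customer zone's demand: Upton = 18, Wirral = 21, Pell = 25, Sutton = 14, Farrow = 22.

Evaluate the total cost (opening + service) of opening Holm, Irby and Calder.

Total cost: 1528

Each customer zone is assigned to its cheapest site among the open ones.
{Holm, Irby, Calder}: Upton→Holm 9·18=162, Wirral→Holm 5·21=105, Pell→Calder 2·25=50, Sutton→Irby 5·14=70, Farrow→Calder 4·22=88. Service 475; fixed 1053; total 1528.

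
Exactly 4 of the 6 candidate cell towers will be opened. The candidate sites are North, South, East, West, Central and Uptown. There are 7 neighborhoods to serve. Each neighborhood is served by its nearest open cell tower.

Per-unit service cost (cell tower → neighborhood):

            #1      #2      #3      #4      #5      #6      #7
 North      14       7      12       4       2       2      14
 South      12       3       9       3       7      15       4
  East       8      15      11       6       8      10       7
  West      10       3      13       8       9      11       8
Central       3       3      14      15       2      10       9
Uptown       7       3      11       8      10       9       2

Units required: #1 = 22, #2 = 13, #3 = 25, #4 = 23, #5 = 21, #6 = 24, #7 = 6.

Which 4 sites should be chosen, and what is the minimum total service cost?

Choose North, South, Central and Uptown; total service cost 501.

With exactly 4 open, each neighborhood uses its cheapest among the chosen.
{North, South, Central, Uptown}: #1→Central 3·22=66, #2→South 3·13=39, #3→South 9·25=225, #4→South 3·23=69, #5→North 2·21=42, #6→North 2·24=48, #7→Uptown 2·6=12. Service cost 501.
{North, South, East, Central}: service cost 513
{North, South, West, Central}: service cost 513
Among all 15 size-4 choices, {North, South, Central, Uptown} is lowest.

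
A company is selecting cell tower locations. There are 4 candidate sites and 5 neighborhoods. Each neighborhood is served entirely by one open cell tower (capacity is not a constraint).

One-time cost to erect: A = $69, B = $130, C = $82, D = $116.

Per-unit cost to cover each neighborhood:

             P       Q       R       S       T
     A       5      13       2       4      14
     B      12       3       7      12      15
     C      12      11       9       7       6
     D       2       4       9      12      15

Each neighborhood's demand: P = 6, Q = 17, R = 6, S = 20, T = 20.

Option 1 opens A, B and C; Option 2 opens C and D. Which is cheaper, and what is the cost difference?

Option 1 is cheaper by 18.

Option 1: {A, B, C}: P→A 5·6=30, Q→B 3·17=51, R→A 2·6=12, S→A 4·20=80, T→C 6·20=120. Service 293; fixed 281; total 574.
Option 2: {C, D}: P→D 2·6=12, Q→D 4·17=68, R→C 9·6=54, S→C 7·20=140, T→C 6·20=120. Service 394; fixed 198; total 592.
Difference: |574 − 592| = 18.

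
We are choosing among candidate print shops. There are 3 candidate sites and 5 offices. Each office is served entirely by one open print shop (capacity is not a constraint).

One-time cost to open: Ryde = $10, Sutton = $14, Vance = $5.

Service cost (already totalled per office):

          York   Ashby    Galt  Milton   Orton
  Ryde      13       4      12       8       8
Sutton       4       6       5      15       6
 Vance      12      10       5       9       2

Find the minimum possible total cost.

For any fixed open set, each office goes to its cheapest open site; total = fixed + service.
{Vance}: York→Vance 12, Ashby→Vance 10, Galt→Vance 5, Milton→Vance 9, Orton→Vance 2. Service 38; fixed 5; total 43.
{Sutton, Vance}: York→Sutton 4, Ashby→Sutton 6, Galt→Sutton 5, Milton→Vance 9, Orton→Vance 2. Service 26; fixed 19; total 45.
{Ryde, Vance}: service 31 + fixed 15 = 46
{Ryde, Sutton, Vance}: service 23 + fixed 29 = 52
No other subset beats 43.

Minimum total cost: 43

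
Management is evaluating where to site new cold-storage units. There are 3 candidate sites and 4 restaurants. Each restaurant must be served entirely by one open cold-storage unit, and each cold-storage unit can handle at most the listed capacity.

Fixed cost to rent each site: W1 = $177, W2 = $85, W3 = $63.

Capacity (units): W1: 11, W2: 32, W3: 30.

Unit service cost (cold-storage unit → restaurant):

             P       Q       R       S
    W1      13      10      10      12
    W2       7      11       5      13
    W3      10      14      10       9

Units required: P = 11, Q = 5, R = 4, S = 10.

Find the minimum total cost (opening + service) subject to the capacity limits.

Minimum total cost: 367

Open {W2}: P→W2 7·11=77, Q→W2 11·5=55, R→W2 5·4=20, S→W2 13·10=130.
Loads: W2 carries 30/32. Service 282; fixed 85; total 367.
Next best feasible plan costs 373.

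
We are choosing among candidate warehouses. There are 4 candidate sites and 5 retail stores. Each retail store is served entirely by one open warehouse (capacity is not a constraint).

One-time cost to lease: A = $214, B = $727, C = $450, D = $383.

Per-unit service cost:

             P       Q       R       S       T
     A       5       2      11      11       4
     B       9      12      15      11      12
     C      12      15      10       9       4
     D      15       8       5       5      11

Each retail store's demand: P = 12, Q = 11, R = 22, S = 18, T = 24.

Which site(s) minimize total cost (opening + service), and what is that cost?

For any fixed open set, each retail store goes to its cheapest open site; total = fixed + service.
{A}: P→A 5·12=60, Q→A 2·11=22, R→A 11·22=242, S→A 11·18=198, T→A 4·24=96. Service 618; fixed 214; total 832.
{A, D}: P→A 5·12=60, Q→A 2·11=22, R→D 5·22=110, S→D 5·18=90, T→A 4·24=96. Service 378; fixed 597; total 975.
{D}: service 732 + fixed 383 = 1115
{A, B, C, D}: P→A 5·12=60, Q→A 2·11=22, R→D 5·22=110, S→D 5·18=90, T→A 4·24=96. Service 378; fixed 1774; total 2152.
(All 15 nonempty subsets were checked; A only is lowest.)

Open A only; minimum total cost 832.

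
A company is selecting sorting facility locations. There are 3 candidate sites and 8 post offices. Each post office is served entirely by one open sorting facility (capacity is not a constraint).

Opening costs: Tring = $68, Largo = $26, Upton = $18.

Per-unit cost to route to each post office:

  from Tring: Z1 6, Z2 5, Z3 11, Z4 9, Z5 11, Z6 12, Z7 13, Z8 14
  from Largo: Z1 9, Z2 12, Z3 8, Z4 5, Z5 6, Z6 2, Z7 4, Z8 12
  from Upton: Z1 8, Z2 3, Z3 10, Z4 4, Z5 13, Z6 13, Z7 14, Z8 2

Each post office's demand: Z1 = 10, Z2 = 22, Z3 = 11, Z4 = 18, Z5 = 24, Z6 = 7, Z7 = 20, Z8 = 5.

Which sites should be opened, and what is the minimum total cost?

For any fixed open set, each post office goes to its cheapest open site; total = fixed + service.
{Largo, Upton}: Z1→Upton 8·10=80, Z2→Upton 3·22=66, Z3→Largo 8·11=88, Z4→Upton 4·18=72, Z5→Largo 6·24=144, Z6→Largo 2·7=14, Z7→Largo 4·20=80, Z8→Upton 2·5=10. Service 554; fixed 44; total 598.
{Tring, Largo, Upton}: Z1→Tring 6·10=60, Z2→Upton 3·22=66, Z3→Largo 8·11=88, Z4→Upton 4·18=72, Z5→Largo 6·24=144, Z6→Largo 2·7=14, Z7→Largo 4·20=80, Z8→Upton 2·5=10. Service 534; fixed 112; total 646.
{Tring, Largo}: service 646 + fixed 94 = 740
{Upton}: service 1021 + fixed 18 = 1039
No other subset beats 598.

Open Largo and Upton; minimum total cost 598.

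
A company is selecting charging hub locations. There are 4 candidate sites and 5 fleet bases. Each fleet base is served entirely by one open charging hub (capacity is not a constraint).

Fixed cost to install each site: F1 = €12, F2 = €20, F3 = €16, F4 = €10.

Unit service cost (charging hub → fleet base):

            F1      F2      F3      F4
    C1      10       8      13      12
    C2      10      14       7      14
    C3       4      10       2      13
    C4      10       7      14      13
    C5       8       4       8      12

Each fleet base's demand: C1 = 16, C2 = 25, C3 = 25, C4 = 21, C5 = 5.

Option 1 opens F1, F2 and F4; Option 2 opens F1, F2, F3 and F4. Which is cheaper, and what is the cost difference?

Option 2 is cheaper by 109.

Option 1: {F1, F2, F4}: C1→F2 8·16=128, C2→F1 10·25=250, C3→F1 4·25=100, C4→F2 7·21=147, C5→F2 4·5=20. Service 645; fixed 42; total 687.
Option 2: {F1, F2, F3, F4}: C1→F2 8·16=128, C2→F3 7·25=175, C3→F3 2·25=50, C4→F2 7·21=147, C5→F2 4·5=20. Service 520; fixed 58; total 578.
Difference: |687 − 578| = 109.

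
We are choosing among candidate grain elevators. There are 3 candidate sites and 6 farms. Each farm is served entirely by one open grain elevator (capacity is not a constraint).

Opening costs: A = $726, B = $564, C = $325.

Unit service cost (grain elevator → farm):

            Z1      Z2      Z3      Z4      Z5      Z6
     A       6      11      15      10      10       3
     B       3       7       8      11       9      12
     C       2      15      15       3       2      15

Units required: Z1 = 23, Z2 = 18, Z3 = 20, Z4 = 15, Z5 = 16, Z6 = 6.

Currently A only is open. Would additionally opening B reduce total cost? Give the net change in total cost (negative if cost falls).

No — net change +267 (cost rises by 267).

Current service cost with {A}: 964.
Adding B: each farm re-picks its cheapest; new service cost 667, saving 297.
Extra fixed cost: 564. Net change = 564 − 297 = 267.
(Totals: 1690 → 1957.)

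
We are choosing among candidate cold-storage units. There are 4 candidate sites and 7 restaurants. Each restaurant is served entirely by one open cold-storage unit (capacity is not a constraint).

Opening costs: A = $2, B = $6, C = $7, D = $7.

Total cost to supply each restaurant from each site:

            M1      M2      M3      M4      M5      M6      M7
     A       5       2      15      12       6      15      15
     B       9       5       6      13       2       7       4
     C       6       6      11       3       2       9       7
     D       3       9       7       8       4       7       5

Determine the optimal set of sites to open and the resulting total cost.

For any fixed open set, each restaurant goes to its cheapest open site; total = fixed + service.
{A, B, C}: M1→A 5, M2→A 2, M3→B 6, M4→C 3, M5→B 2, M6→B 7, M7→B 4. Service 29; fixed 15; total 44.
{A, C, D}: M1→D 3, M2→A 2, M3→D 7, M4→C 3, M5→C 2, M6→D 7, M7→D 5. Service 29; fixed 16; total 45.
{A, D}: service 36 + fixed 9 = 45
{A, B, C, D}: M1→D 3, M2→A 2, M3→B 6, M4→C 3, M5→B 2, M6→B 7, M7→B 4. Service 27; fixed 22; total 49.
(All 15 nonempty subsets were checked; A, B and C is lowest.)

Open A, B and C; minimum total cost 44.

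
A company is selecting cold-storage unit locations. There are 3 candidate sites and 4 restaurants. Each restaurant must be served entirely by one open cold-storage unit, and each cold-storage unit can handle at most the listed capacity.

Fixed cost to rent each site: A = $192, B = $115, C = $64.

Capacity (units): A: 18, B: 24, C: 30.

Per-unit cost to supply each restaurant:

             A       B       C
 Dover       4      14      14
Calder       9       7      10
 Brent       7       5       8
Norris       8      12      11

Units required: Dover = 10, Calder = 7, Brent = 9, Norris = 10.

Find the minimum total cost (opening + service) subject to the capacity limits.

Minimum total cost: 523

Open {B, C}: Dover→C 14·10=140, Calder→B 7·7=49, Brent→B 5·9=45, Norris→C 11·10=110.
Loads: B carries 16/24, C carries 20/30. Service 344; fixed 179; total 523.
Next best feasible plan costs 541.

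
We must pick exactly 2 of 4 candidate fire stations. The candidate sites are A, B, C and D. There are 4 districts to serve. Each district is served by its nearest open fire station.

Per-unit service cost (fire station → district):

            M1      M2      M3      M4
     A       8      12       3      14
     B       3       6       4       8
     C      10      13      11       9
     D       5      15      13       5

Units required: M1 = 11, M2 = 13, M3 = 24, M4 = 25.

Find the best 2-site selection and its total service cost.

Choose B and D; total service cost 332.

With exactly 2 open, each district uses its cheapest among the chosen.
{B, D}: M1→B 3·11=33, M2→B 6·13=78, M3→B 4·24=96, M4→D 5·25=125. Service cost 332.
{A, B}: service cost 383
{B, C}: service cost 407
Among all 6 size-2 choices, {B, D} is lowest.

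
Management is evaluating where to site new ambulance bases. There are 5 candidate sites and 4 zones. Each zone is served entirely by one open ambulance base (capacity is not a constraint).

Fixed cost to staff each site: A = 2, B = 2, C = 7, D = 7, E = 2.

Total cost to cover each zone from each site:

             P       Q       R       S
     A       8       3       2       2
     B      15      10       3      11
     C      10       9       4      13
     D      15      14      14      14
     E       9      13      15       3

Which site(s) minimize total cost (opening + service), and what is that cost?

For any fixed open set, each zone goes to its cheapest open site; total = fixed + service.
{A}: P→A 8, Q→A 3, R→A 2, S→A 2. Service 15; fixed 2; total 17.
{A, B}: service 15 + fixed 4 = 19
{A, E}: P→A 8, Q→A 3, R→A 2, S→A 2. Service 15; fixed 4; total 19.
{A, B, C, D, E}: P→A 8, Q→A 3, R→A 2, S→A 2. Service 15; fixed 20; total 35.
No other subset beats 17.

Open A only; minimum total cost 17.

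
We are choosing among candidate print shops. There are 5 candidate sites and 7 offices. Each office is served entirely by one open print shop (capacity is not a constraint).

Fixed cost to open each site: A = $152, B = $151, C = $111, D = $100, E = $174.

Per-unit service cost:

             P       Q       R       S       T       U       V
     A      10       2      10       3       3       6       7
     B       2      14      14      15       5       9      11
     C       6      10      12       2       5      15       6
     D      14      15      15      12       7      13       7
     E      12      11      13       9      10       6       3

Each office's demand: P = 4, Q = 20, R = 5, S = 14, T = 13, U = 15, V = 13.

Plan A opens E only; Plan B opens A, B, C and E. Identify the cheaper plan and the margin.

Plan B is cheaper by 10.

Plan A: {E}: P→E 12·4=48, Q→E 11·20=220, R→E 13·5=65, S→E 9·14=126, T→E 10·13=130, U→E 6·15=90, V→E 3·13=39. Service 718; fixed 174; total 892.
Plan B: {A, B, C, E}: P→B 2·4=8, Q→A 2·20=40, R→A 10·5=50, S→C 2·14=28, T→A 3·13=39, U→A 6·15=90, V→E 3·13=39. Service 294; fixed 588; total 882.
Difference: |892 − 882| = 10.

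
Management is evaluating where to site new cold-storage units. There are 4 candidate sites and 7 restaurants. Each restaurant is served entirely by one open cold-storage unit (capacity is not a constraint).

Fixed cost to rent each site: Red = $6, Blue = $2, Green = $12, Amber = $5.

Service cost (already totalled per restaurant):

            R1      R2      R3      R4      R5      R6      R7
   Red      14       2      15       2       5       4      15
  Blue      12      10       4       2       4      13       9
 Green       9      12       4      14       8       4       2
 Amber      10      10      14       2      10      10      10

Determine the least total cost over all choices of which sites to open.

Minimum total cost: 45

For any fixed open set, each restaurant goes to its cheapest open site; total = fixed + service.
{Red, Blue}: R1→Blue 12, R2→Red 2, R3→Blue 4, R4→Red 2, R5→Blue 4, R6→Red 4, R7→Blue 9. Service 37; fixed 8; total 45.
{Red, Green}: service 28 + fixed 18 = 46
{Red, Blue, Green}: R1→Green 9, R2→Red 2, R3→Blue 4, R4→Red 2, R5→Blue 4, R6→Red 4, R7→Green 2. Service 27; fixed 20; total 47.
{Red, Blue, Green, Amber}: service 27 + fixed 25 = 52
No other subset beats 45.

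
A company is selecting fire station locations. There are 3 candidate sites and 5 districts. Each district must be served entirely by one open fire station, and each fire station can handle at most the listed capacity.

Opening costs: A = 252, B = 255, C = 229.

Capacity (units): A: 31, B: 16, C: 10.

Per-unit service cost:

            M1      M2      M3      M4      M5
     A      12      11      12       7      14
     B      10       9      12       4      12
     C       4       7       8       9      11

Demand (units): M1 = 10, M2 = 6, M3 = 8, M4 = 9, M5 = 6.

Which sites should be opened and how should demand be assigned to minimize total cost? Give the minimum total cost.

Open {A, C}: M1→C 4·10=40, M2→A 11·6=66, M3→A 12·8=96, M4→A 7·9=63, M5→A 14·6=84.
Loads: A carries 29/31, C carries 10/10. Service 349; fixed 481; total 830.
Next best feasible plan costs 878.

Minimum total cost: 830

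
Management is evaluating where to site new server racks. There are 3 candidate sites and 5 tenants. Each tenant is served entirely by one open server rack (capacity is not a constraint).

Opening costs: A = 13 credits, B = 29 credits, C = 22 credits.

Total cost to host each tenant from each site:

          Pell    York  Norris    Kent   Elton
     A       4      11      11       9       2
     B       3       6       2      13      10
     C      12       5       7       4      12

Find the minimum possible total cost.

For any fixed open set, each tenant goes to its cheapest open site; total = fixed + service.
{A}: Pell→A 4, York→A 11, Norris→A 11, Kent→A 9, Elton→A 2. Service 37; fixed 13; total 50.
{A, C}: service 22 + fixed 35 = 57
{C}: service 40 + fixed 22 = 62
{A, B, C}: service 16 + fixed 64 = 80
No other subset beats 50.

Minimum total cost: 50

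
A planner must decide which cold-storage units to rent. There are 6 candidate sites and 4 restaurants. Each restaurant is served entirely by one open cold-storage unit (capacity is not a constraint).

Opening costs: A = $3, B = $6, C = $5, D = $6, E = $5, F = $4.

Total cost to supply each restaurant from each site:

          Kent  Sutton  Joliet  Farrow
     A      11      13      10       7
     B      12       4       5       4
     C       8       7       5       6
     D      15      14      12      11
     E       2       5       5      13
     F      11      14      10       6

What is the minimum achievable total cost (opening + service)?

Minimum total cost: 26

For any fixed open set, each restaurant goes to its cheapest open site; total = fixed + service.
{B, E}: Kent→E 2, Sutton→B 4, Joliet→B 5, Farrow→B 4. Service 15; fixed 11; total 26.
{A, E}: service 19 + fixed 8 = 27
{E, F}: service 18 + fixed 9 = 27
{A, B, C, D, E, F}: service 15 + fixed 29 = 44
No other subset beats 26.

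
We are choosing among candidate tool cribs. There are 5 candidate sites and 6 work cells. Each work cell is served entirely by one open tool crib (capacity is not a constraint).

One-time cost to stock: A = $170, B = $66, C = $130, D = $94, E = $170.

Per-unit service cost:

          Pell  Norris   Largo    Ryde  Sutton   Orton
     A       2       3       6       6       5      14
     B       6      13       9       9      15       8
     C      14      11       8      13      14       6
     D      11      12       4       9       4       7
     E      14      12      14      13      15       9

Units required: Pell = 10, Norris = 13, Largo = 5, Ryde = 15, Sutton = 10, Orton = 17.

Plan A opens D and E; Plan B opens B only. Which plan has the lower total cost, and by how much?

Plan B is cheaper by 83.

Plan A: {D, E}: Pell→D 11·10=110, Norris→D 12·13=156, Largo→D 4·5=20, Ryde→D 9·15=135, Sutton→D 4·10=40, Orton→D 7·17=119. Service 580; fixed 264; total 844.
Plan B: {B}: Pell→B 6·10=60, Norris→B 13·13=169, Largo→B 9·5=45, Ryde→B 9·15=135, Sutton→B 15·10=150, Orton→B 8·17=136. Service 695; fixed 66; total 761.
Difference: |844 − 761| = 83.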